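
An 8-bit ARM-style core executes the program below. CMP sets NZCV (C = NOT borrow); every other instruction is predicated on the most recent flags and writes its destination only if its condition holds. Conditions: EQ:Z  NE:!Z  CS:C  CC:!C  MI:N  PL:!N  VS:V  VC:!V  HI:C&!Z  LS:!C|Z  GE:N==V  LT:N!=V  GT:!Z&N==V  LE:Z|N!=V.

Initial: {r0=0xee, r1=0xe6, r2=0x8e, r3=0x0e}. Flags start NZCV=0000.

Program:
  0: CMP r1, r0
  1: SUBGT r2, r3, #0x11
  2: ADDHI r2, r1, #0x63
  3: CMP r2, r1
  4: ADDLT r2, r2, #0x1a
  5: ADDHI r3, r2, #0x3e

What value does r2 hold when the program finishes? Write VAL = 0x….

0: ✓ CMP  NZCV=1000
1: · SUBGT
2: · ADDHI
3: ✓ CMP  NZCV=1000
4: ✓ ADDLT  r2←0xa8
5: · ADDHI

VAL = 0xa8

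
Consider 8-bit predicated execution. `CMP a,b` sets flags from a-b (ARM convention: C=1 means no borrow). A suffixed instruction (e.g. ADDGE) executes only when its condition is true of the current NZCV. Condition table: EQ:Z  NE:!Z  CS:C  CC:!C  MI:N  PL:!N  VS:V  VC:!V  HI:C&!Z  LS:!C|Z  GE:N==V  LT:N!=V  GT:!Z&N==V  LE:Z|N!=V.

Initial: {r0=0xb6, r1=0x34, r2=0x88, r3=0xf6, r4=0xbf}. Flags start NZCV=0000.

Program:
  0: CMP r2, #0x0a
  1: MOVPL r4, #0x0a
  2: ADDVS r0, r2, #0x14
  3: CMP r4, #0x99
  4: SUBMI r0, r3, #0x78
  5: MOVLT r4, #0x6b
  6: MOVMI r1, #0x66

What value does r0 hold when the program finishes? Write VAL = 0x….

[0] flags=0011 → (cmp)
[1] flags=0011 PL?T → r4=0x0a
[2] flags=0011 VS?T → r0=0x9c
[3] flags=0000 → (cmp)
[4] flags=0000 MI?F → skip
[5] flags=0000 LT?F → skip
[6] flags=0000 MI?F → skip

VAL = 0x9c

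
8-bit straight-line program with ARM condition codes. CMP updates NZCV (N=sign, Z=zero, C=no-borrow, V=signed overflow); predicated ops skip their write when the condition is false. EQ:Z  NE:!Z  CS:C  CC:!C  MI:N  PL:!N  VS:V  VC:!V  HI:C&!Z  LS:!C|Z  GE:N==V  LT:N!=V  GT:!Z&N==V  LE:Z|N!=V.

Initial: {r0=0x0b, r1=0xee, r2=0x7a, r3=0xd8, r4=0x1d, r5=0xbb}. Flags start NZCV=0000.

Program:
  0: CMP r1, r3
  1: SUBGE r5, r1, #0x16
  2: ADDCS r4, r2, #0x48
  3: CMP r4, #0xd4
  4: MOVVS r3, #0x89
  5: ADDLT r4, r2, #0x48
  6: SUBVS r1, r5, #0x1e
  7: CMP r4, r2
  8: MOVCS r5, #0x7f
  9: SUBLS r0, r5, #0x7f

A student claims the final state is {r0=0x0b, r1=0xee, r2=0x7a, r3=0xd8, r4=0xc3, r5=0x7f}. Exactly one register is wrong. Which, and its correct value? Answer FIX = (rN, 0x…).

[0] flags=0010 → (cmp)
[1] flags=0010 GE?T → r5=0xd8
[2] flags=0010 CS?T → r4=0xc2
[3] flags=1000 → (cmp)
[4] flags=1000 VS?F → skip
[5] flags=1000 LT?T → r4=0xc2
[6] flags=1000 VS?F → skip
[7] flags=0011 → (cmp)
[8] flags=0011 CS?T → r5=0x7f
[9] flags=0011 LS?F → skip

FIX = (r4, 0xc2)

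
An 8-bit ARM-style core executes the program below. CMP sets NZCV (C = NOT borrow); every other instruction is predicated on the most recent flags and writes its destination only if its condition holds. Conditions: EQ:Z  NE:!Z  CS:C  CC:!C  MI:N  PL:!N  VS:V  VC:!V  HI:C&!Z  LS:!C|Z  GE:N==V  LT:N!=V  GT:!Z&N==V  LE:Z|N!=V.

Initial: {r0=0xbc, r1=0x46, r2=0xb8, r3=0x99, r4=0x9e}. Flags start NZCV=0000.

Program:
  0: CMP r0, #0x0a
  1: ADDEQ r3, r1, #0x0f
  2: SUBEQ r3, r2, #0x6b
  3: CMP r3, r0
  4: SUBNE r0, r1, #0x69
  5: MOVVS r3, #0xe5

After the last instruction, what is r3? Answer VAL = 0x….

VAL = 0x99

0: ✓ CMP  NZCV=1010
1: · ADDEQ
2: · SUBEQ
3: ✓ CMP  NZCV=1000
4: ✓ SUBNE  r0←0xdd
5: · MOVVS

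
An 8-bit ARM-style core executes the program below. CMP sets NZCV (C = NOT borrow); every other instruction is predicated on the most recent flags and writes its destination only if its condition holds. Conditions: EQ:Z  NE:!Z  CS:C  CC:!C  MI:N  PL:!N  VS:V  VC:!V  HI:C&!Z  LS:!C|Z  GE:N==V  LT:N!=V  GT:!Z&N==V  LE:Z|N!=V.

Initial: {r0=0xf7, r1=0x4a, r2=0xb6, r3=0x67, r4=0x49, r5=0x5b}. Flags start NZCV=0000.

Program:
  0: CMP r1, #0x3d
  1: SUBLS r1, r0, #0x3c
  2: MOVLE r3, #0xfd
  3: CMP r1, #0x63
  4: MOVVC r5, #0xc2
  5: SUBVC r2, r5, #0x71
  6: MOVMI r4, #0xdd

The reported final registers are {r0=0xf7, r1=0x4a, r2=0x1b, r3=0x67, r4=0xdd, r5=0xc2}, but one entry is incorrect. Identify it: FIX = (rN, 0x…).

FIX = (r2, 0x51)

0: ✓ CMP  NZCV=0010
1: · SUBLS
2: · MOVLE
3: ✓ CMP  NZCV=1000
4: ✓ MOVVC  r5←0xc2
5: ✓ SUBVC  r2←0x51
6: ✓ MOVMI  r4←0xdd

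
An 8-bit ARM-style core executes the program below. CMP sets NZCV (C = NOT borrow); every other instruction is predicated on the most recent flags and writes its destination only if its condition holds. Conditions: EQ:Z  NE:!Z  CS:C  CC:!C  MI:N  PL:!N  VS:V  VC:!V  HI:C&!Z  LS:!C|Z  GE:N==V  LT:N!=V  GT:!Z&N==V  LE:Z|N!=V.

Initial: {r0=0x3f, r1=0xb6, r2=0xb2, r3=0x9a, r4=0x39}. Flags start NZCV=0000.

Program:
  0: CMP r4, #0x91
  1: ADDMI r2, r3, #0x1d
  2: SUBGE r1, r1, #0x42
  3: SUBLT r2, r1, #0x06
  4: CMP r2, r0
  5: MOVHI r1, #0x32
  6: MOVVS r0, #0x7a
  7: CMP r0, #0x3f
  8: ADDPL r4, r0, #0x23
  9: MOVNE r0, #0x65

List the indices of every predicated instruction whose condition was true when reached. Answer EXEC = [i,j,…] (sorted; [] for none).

EXEC = [1,2,5,6,8,9]

0: ✓ CMP  NZCV=1001
1: ✓ ADDMI  r2←0xb7
2: ✓ SUBGE  r1←0x74
3: · SUBLT
4: ✓ CMP  NZCV=0011
5: ✓ MOVHI  r1←0x32
6: ✓ MOVVS  r0←0x7a
7: ✓ CMP  NZCV=0010
8: ✓ ADDPL  r4←0x9d
9: ✓ MOVNE  r0←0x65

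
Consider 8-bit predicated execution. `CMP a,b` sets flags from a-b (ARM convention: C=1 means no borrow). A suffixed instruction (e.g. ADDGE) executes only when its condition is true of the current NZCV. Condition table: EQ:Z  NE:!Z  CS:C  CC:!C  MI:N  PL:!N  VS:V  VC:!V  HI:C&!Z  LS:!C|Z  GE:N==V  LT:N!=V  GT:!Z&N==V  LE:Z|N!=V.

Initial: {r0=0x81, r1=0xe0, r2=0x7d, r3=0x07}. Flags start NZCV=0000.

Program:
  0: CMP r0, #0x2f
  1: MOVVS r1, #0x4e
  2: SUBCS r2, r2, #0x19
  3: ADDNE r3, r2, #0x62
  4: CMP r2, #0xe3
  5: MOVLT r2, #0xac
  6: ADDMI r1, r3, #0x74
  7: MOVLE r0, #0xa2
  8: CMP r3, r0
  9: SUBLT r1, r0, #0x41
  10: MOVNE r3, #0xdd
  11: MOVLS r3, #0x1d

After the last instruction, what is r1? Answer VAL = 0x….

VAL = 0x3a

0: ✓ CMP  NZCV=0011
1: ✓ MOVVS  r1←0x4e
2: ✓ SUBCS  r2←0x64
3: ✓ ADDNE  r3←0xc6
4: ✓ CMP  NZCV=1001
5: · MOVLT
6: ✓ ADDMI  r1←0x3a
7: · MOVLE
8: ✓ CMP  NZCV=0010
9: · SUBLT
10: ✓ MOVNE  r3←0xdd
11: · MOVLS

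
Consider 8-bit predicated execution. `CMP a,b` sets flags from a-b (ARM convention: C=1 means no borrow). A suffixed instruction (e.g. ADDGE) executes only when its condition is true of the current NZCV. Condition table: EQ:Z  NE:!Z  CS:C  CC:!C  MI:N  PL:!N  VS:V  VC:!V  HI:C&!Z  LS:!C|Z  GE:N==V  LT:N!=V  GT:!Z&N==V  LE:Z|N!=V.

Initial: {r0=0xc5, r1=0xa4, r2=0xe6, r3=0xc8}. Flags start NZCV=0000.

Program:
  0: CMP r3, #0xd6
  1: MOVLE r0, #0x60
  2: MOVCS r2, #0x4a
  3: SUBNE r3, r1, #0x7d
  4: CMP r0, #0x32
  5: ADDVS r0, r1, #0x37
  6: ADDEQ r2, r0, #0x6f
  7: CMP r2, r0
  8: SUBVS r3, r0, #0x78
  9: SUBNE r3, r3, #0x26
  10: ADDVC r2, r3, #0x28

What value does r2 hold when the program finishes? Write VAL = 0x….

VAL = 0x29

0: ✓ CMP  NZCV=1000
1: ✓ MOVLE  r0←0x60
2: · MOVCS
3: ✓ SUBNE  r3←0x27
4: ✓ CMP  NZCV=0010
5: · ADDVS
6: · ADDEQ
7: ✓ CMP  NZCV=1010
8: · SUBVS
9: ✓ SUBNE  r3←0x01
10: ✓ ADDVC  r2←0x29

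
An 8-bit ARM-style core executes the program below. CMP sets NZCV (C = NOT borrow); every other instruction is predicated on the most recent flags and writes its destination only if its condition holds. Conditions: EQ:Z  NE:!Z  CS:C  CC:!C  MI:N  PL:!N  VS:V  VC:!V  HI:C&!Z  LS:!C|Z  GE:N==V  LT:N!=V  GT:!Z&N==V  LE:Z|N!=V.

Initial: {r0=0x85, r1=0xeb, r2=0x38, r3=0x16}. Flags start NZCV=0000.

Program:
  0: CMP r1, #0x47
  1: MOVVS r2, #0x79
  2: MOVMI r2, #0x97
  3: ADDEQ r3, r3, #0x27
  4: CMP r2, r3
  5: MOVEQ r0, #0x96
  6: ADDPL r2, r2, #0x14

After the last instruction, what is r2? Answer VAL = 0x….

VAL = 0x97

[0] flags=1010 → (cmp)
[1] flags=1010 VS?F → skip
[2] flags=1010 MI?T → r2=0x97
[3] flags=1010 EQ?F → skip
[4] flags=1010 → (cmp)
[5] flags=1010 EQ?F → skip
[6] flags=1010 PL?F → skip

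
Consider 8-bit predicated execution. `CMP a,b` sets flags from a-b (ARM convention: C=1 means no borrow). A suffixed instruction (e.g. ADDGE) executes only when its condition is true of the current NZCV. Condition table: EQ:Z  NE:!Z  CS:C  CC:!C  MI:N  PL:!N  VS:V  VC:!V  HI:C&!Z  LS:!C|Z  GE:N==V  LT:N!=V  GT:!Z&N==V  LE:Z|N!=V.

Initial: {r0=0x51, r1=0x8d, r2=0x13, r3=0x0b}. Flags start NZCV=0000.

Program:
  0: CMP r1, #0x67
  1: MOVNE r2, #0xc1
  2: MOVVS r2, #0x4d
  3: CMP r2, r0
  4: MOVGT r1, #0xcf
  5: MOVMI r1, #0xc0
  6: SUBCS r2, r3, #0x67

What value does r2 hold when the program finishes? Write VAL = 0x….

VAL = 0x4d

0: ✓ CMP  NZCV=0011
1: ✓ MOVNE  r2←0xc1
2: ✓ MOVVS  r2←0x4d
3: ✓ CMP  NZCV=1000
4: · MOVGT
5: ✓ MOVMI  r1←0xc0
6: · SUBCS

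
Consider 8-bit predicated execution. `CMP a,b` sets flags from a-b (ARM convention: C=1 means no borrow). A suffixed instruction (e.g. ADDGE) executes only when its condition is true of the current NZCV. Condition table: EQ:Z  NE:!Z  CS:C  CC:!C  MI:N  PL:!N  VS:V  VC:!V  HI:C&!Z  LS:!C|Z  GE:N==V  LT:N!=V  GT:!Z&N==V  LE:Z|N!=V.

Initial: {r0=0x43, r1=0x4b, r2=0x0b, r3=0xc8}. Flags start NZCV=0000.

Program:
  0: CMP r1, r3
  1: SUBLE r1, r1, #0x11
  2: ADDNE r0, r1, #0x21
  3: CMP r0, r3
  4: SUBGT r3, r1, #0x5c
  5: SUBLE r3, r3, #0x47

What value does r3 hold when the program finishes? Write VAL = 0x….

0: ✓ CMP  NZCV=1001
1: · SUBLE
2: ✓ ADDNE  r0←0x6c
3: ✓ CMP  NZCV=1001
4: ✓ SUBGT  r3←0xef
5: · SUBLE

VAL = 0xef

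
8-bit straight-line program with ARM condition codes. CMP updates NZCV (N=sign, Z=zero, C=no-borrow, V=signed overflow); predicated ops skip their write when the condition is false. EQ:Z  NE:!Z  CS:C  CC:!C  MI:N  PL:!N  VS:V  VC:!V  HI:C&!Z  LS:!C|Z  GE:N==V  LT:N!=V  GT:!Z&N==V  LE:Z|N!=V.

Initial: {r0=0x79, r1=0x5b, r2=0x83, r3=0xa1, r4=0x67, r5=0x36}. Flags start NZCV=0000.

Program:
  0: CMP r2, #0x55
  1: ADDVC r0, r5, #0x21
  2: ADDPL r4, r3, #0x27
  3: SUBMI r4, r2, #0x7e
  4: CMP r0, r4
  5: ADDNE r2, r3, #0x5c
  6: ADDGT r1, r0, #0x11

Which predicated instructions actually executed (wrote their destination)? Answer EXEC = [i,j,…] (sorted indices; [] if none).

0: ✓ CMP  NZCV=0011
1: · ADDVC
2: ✓ ADDPL  r4←0xc8
3: · SUBMI
4: ✓ CMP  NZCV=1001
5: ✓ ADDNE  r2←0xfd
6: ✓ ADDGT  r1←0x8a

EXEC = [2,5,6]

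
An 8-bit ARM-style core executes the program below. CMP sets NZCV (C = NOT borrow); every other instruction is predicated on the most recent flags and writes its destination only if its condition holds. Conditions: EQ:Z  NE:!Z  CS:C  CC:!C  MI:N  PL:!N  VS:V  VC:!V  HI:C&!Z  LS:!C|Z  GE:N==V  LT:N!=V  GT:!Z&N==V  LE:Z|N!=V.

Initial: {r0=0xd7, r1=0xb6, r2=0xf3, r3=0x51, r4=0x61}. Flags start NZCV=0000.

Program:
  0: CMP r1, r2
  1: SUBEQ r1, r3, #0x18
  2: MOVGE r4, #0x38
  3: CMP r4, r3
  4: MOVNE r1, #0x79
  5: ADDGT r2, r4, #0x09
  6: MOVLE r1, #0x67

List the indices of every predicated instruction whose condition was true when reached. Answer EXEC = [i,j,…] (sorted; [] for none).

[0] flags=1000 → (cmp)
[1] flags=1000 EQ?F → skip
[2] flags=1000 GE?F → skip
[3] flags=0010 → (cmp)
[4] flags=0010 NE?T → r1=0x79
[5] flags=0010 GT?T → r2=0x6a
[6] flags=0010 LE?F → skip

EXEC = [4,5]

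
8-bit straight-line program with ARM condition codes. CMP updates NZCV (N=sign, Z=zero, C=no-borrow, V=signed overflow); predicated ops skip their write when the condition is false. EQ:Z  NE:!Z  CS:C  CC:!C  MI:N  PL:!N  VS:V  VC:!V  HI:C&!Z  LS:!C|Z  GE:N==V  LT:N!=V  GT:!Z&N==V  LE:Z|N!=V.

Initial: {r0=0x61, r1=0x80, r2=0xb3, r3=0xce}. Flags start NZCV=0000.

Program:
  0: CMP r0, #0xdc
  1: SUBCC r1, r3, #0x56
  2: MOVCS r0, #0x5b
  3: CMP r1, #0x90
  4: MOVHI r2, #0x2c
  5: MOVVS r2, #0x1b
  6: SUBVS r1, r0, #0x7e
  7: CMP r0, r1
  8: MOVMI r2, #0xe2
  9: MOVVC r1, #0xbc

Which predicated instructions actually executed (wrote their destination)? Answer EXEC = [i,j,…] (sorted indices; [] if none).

0: ✓ CMP  NZCV=1001
1: ✓ SUBCC  r1←0x78
2: · MOVCS
3: ✓ CMP  NZCV=1001
4: · MOVHI
5: ✓ MOVVS  r2←0x1b
6: ✓ SUBVS  r1←0xe3
7: ✓ CMP  NZCV=0000
8: · MOVMI
9: ✓ MOVVC  r1←0xbc

EXEC = [1,5,6,9]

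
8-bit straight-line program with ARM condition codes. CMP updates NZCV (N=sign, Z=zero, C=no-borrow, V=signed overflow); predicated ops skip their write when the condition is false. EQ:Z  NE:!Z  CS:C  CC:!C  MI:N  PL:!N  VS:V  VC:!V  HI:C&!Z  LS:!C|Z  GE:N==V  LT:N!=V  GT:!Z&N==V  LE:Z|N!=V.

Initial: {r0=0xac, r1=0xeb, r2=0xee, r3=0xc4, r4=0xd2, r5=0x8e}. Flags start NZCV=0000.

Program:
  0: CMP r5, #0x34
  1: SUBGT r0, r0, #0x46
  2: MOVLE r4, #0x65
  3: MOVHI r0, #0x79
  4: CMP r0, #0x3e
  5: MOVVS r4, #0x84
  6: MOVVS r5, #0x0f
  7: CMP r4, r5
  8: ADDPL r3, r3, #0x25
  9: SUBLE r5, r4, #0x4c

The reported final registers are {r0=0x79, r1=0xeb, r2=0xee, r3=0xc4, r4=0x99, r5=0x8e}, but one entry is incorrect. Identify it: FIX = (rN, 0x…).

[0] flags=0011 → (cmp)
[1] flags=0011 GT?F → skip
[2] flags=0011 LE?T → r4=0x65
[3] flags=0011 HI?T → r0=0x79
[4] flags=0010 → (cmp)
[5] flags=0010 VS?F → skip
[6] flags=0010 VS?F → skip
[7] flags=1001 → (cmp)
[8] flags=1001 PL?F → skip
[9] flags=1001 LE?F → skip

FIX = (r4, 0x65)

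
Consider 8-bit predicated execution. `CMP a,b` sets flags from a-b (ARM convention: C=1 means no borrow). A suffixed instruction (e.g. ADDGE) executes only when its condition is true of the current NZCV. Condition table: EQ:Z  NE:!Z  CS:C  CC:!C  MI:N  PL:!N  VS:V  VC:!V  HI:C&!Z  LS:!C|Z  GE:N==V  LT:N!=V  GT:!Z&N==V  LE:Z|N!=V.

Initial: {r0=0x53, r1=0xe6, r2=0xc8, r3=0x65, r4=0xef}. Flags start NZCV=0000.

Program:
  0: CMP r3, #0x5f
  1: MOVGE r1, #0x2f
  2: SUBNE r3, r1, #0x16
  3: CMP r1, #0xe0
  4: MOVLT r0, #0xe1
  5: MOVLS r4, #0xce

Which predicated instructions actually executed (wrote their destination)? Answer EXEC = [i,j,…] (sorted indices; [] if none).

EXEC = [1,2,5]

0: ✓ CMP  NZCV=0010
1: ✓ MOVGE  r1←0x2f
2: ✓ SUBNE  r3←0x19
3: ✓ CMP  NZCV=0000
4: · MOVLT
5: ✓ MOVLS  r4←0xce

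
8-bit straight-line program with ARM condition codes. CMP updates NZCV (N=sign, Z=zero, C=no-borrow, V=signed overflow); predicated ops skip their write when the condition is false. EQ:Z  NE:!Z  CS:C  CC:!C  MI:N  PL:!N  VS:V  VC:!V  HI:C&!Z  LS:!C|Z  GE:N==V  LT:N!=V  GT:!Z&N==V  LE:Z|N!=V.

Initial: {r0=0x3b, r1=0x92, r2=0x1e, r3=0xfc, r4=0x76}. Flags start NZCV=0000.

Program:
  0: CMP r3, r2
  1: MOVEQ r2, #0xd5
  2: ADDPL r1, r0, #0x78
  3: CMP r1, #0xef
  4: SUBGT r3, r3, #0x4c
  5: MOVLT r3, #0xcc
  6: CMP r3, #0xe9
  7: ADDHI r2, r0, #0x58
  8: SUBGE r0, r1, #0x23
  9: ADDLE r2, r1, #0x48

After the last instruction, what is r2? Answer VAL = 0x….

VAL = 0xda

[0] flags=1010 → (cmp)
[1] flags=1010 EQ?F → skip
[2] flags=1010 PL?F → skip
[3] flags=1000 → (cmp)
[4] flags=1000 GT?F → skip
[5] flags=1000 LT?T → r3=0xcc
[6] flags=1000 → (cmp)
[7] flags=1000 HI?F → skip
[8] flags=1000 GE?F → skip
[9] flags=1000 LE?T → r2=0xda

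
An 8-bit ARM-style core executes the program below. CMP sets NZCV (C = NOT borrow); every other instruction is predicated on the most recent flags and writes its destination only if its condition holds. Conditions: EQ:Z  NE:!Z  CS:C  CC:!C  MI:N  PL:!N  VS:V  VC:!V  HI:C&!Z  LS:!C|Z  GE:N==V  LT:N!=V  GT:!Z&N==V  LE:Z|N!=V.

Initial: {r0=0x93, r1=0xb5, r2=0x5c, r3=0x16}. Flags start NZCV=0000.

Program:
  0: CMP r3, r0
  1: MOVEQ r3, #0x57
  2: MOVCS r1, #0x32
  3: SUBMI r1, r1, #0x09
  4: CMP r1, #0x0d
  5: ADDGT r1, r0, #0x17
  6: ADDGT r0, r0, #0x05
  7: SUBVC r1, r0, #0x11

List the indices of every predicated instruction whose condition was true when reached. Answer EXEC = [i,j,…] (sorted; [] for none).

EXEC = [3,7]

0: ✓ CMP  NZCV=1001
1: · MOVEQ
2: · MOVCS
3: ✓ SUBMI  r1←0xac
4: ✓ CMP  NZCV=1010
5: · ADDGT
6: · ADDGT
7: ✓ SUBVC  r1←0x82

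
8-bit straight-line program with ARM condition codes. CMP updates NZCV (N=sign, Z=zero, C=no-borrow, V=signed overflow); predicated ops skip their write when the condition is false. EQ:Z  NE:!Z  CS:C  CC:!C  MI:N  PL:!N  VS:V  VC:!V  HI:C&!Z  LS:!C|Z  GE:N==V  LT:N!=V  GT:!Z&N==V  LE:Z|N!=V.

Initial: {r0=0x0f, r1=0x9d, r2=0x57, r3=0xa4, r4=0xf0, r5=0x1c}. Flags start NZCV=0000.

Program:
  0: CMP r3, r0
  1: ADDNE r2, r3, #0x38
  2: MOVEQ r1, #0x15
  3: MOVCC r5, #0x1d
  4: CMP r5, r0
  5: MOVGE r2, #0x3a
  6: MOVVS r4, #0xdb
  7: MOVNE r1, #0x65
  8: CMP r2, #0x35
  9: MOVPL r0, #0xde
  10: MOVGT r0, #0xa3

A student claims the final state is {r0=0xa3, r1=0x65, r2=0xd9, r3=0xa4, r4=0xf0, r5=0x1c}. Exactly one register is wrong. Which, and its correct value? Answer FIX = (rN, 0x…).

FIX = (r2, 0x3a)

0: ✓ CMP  NZCV=1010
1: ✓ ADDNE  r2←0xdc
2: · MOVEQ
3: · MOVCC
4: ✓ CMP  NZCV=0010
5: ✓ MOVGE  r2←0x3a
6: · MOVVS
7: ✓ MOVNE  r1←0x65
8: ✓ CMP  NZCV=0010
9: ✓ MOVPL  r0←0xde
10: ✓ MOVGT  r0←0xa3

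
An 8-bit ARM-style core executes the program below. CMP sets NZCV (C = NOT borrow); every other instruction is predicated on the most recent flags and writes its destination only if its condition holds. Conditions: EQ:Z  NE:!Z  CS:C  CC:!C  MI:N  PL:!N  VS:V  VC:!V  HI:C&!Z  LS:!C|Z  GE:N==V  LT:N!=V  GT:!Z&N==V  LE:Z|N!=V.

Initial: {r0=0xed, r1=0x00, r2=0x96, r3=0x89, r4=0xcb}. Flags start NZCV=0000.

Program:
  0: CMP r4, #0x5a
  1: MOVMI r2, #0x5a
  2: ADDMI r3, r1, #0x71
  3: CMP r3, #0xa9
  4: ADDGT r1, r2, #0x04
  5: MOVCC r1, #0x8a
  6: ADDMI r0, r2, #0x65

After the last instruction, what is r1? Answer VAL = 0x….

0: ✓ CMP  NZCV=0011
1: · MOVMI
2: · ADDMI
3: ✓ CMP  NZCV=1000
4: · ADDGT
5: ✓ MOVCC  r1←0x8a
6: ✓ ADDMI  r0←0xfb

VAL = 0x8a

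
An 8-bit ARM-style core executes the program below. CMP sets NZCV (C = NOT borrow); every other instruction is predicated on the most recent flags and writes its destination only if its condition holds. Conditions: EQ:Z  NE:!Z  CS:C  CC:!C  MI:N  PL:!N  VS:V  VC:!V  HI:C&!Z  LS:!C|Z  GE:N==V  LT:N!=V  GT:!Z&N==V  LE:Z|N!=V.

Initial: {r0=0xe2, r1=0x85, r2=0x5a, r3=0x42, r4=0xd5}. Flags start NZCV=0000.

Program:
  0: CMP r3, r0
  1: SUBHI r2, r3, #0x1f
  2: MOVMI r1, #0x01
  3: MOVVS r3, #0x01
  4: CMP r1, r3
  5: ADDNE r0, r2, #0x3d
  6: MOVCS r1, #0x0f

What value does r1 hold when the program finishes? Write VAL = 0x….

0: ✓ CMP  NZCV=0000
1: · SUBHI
2: · MOVMI
3: · MOVVS
4: ✓ CMP  NZCV=0011
5: ✓ ADDNE  r0←0x97
6: ✓ MOVCS  r1←0x0f

VAL = 0x0f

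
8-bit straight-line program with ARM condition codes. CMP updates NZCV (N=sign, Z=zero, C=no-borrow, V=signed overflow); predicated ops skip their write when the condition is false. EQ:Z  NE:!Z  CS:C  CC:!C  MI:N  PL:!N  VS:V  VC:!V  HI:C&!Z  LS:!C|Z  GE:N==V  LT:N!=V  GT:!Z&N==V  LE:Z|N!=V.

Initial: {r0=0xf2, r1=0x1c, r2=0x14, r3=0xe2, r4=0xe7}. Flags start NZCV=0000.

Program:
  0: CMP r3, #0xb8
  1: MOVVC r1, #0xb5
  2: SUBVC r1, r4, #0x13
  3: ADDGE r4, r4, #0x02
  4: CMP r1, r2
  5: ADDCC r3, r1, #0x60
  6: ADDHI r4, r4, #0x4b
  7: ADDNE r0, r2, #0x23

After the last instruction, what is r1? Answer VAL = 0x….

0: ✓ CMP  NZCV=0010
1: ✓ MOVVC  r1←0xb5
2: ✓ SUBVC  r1←0xd4
3: ✓ ADDGE  r4←0xe9
4: ✓ CMP  NZCV=1010
5: · ADDCC
6: ✓ ADDHI  r4←0x34
7: ✓ ADDNE  r0←0x37

VAL = 0xd4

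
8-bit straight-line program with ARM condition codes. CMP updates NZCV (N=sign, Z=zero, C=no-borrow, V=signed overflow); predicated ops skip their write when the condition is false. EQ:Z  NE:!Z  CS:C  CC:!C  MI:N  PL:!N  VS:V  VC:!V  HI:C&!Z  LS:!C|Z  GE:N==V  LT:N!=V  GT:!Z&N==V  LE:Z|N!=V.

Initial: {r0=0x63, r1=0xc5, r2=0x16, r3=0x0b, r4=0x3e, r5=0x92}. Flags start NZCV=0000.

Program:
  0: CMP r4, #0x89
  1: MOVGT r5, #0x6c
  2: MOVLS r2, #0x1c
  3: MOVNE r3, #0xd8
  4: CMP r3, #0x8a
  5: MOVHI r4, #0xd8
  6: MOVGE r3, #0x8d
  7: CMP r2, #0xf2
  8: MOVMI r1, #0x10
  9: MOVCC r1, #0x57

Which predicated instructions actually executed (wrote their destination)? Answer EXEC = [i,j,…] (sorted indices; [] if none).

EXEC = [1,2,3,5,6,9]

[0] flags=1001 → (cmp)
[1] flags=1001 GT?T → r5=0x6c
[2] flags=1001 LS?T → r2=0x1c
[3] flags=1001 NE?T → r3=0xd8
[4] flags=0010 → (cmp)
[5] flags=0010 HI?T → r4=0xd8
[6] flags=0010 GE?T → r3=0x8d
[7] flags=0000 → (cmp)
[8] flags=0000 MI?F → skip
[9] flags=0000 CC?T → r1=0x57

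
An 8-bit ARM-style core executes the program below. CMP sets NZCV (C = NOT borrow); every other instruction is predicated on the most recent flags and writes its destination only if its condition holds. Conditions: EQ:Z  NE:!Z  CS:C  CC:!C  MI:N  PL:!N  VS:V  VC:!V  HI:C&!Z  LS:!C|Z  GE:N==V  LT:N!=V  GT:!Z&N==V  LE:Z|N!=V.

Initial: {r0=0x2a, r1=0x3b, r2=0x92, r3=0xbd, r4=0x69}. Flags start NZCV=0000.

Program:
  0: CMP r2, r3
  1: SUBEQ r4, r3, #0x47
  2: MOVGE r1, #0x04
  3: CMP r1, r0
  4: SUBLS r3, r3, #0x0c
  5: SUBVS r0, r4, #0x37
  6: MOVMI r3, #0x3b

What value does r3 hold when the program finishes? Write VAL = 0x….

0: ✓ CMP  NZCV=1000
1: · SUBEQ
2: · MOVGE
3: ✓ CMP  NZCV=0010
4: · SUBLS
5: · SUBVS
6: · MOVMI

VAL = 0xbd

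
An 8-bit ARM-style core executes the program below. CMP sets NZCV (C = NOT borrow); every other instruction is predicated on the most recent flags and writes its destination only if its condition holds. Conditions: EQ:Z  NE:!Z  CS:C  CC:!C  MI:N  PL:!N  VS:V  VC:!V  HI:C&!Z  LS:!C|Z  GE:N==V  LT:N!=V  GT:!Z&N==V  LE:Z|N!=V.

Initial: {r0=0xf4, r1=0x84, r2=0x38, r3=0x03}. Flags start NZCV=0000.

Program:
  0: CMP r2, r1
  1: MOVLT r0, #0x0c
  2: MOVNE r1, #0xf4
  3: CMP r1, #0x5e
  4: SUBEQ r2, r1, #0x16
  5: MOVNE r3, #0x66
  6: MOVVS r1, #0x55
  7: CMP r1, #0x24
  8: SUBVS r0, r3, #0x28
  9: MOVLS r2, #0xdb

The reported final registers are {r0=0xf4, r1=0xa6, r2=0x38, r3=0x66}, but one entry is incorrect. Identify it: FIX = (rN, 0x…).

FIX = (r1, 0xf4)

[0] flags=1001 → (cmp)
[1] flags=1001 LT?F → skip
[2] flags=1001 NE?T → r1=0xf4
[3] flags=1010 → (cmp)
[4] flags=1010 EQ?F → skip
[5] flags=1010 NE?T → r3=0x66
[6] flags=1010 VS?F → skip
[7] flags=1010 → (cmp)
[8] flags=1010 VS?F → skip
[9] flags=1010 LS?F → skip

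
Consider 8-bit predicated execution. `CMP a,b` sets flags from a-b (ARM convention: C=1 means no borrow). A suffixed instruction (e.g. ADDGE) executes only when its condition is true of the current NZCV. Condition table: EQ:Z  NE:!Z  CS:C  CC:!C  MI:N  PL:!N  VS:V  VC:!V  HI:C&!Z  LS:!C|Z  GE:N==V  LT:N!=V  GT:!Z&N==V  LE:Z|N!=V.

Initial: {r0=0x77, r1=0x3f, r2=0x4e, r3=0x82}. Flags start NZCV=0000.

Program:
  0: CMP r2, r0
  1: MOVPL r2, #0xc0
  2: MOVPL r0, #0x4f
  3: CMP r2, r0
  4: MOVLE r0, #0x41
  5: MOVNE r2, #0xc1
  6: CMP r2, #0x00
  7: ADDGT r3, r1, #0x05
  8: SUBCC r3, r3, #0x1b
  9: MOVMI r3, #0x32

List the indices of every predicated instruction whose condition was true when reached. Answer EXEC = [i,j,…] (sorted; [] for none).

0: ✓ CMP  NZCV=1000
1: · MOVPL
2: · MOVPL
3: ✓ CMP  NZCV=1000
4: ✓ MOVLE  r0←0x41
5: ✓ MOVNE  r2←0xc1
6: ✓ CMP  NZCV=1010
7: · ADDGT
8: · SUBCC
9: ✓ MOVMI  r3←0x32

EXEC = [4,5,9]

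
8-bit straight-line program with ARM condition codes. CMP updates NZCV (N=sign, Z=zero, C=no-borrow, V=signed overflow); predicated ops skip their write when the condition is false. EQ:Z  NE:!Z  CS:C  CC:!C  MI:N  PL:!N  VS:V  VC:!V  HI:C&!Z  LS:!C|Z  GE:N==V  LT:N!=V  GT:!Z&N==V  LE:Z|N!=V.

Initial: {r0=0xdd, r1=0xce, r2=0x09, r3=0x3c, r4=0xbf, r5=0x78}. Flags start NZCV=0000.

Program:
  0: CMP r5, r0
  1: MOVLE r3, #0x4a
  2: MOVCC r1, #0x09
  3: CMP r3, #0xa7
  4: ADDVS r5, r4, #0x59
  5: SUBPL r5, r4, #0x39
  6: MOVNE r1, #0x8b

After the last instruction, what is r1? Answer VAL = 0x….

0: ✓ CMP  NZCV=1001
1: · MOVLE
2: ✓ MOVCC  r1←0x09
3: ✓ CMP  NZCV=1001
4: ✓ ADDVS  r5←0x18
5: · SUBPL
6: ✓ MOVNE  r1←0x8b

VAL = 0x8b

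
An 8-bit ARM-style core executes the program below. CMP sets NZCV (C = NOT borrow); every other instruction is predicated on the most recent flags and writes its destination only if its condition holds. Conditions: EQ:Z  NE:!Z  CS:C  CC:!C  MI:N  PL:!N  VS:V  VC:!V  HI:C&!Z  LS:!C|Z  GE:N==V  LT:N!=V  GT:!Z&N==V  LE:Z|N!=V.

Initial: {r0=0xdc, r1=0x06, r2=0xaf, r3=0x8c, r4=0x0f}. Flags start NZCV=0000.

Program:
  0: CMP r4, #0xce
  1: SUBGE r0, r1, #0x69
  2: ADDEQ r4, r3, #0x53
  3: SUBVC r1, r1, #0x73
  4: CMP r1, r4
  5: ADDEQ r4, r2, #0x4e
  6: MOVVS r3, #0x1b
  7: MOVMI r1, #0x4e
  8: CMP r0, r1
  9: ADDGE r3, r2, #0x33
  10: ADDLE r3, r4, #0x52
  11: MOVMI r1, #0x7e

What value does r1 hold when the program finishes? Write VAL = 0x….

VAL = 0x4e

0: ✓ CMP  NZCV=0000
1: ✓ SUBGE  r0←0x9d
2: · ADDEQ
3: ✓ SUBVC  r1←0x93
4: ✓ CMP  NZCV=1010
5: · ADDEQ
6: · MOVVS
7: ✓ MOVMI  r1←0x4e
8: ✓ CMP  NZCV=0011
9: · ADDGE
10: ✓ ADDLE  r3←0x61
11: · MOVMI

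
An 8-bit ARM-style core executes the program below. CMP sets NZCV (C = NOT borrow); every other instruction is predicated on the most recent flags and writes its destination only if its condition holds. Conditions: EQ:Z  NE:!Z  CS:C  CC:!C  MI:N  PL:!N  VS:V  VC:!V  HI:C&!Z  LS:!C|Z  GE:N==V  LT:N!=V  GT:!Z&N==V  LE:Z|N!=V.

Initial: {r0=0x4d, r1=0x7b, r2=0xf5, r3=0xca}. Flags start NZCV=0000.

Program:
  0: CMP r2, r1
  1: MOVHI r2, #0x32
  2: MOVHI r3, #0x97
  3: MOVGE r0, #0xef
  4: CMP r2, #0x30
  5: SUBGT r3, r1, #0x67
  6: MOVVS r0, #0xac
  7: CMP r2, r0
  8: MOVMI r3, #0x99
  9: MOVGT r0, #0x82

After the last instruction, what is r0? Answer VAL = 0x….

VAL = 0x4d

0: ✓ CMP  NZCV=0011
1: ✓ MOVHI  r2←0x32
2: ✓ MOVHI  r3←0x97
3: · MOVGE
4: ✓ CMP  NZCV=0010
5: ✓ SUBGT  r3←0x14
6: · MOVVS
7: ✓ CMP  NZCV=1000
8: ✓ MOVMI  r3←0x99
9: · MOVGT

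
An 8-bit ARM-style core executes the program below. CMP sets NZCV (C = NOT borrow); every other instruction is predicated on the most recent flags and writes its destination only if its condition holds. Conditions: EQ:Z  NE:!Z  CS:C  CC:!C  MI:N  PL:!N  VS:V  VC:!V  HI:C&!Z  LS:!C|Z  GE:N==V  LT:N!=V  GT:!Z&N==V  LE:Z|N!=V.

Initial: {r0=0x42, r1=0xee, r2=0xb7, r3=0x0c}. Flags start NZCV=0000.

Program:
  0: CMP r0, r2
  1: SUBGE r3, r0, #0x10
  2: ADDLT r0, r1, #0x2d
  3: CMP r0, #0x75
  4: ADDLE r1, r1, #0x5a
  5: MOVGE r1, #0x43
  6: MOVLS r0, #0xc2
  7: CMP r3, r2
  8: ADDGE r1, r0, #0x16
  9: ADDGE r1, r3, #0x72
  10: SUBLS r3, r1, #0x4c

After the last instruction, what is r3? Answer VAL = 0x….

0: ✓ CMP  NZCV=1001
1: ✓ SUBGE  r3←0x32
2: · ADDLT
3: ✓ CMP  NZCV=1000
4: ✓ ADDLE  r1←0x48
5: · MOVGE
6: ✓ MOVLS  r0←0xc2
7: ✓ CMP  NZCV=0000
8: ✓ ADDGE  r1←0xd8
9: ✓ ADDGE  r1←0xa4
10: ✓ SUBLS  r3←0x58

VAL = 0x58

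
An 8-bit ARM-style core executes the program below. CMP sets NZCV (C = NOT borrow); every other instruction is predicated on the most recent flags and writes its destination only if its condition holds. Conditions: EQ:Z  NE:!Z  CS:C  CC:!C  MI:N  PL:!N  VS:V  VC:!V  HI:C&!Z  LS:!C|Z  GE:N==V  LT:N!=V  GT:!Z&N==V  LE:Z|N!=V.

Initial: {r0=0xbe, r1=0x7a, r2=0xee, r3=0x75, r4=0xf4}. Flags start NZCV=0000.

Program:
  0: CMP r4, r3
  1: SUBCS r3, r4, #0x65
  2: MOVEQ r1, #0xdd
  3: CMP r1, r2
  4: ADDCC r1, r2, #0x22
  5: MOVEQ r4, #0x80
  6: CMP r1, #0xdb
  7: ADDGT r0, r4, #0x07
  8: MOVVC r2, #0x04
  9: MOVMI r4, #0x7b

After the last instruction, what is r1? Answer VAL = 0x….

0: ✓ CMP  NZCV=0011
1: ✓ SUBCS  r3←0x8f
2: · MOVEQ
3: ✓ CMP  NZCV=1001
4: ✓ ADDCC  r1←0x10
5: · MOVEQ
6: ✓ CMP  NZCV=0000
7: ✓ ADDGT  r0←0xfb
8: ✓ MOVVC  r2←0x04
9: · MOVMI

VAL = 0x10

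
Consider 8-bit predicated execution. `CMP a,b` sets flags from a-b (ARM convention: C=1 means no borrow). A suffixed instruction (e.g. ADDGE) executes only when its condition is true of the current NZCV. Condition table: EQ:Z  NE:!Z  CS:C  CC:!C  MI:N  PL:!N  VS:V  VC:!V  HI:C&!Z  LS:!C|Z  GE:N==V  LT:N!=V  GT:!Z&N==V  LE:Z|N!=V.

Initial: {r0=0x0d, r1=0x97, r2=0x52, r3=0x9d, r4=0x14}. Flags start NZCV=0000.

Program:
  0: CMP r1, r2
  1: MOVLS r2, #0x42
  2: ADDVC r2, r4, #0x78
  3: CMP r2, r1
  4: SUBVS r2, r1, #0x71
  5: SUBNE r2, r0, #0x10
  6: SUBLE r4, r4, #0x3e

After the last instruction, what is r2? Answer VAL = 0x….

VAL = 0xfd

0: ✓ CMP  NZCV=0011
1: · MOVLS
2: · ADDVC
3: ✓ CMP  NZCV=1001
4: ✓ SUBVS  r2←0x26
5: ✓ SUBNE  r2←0xfd
6: · SUBLE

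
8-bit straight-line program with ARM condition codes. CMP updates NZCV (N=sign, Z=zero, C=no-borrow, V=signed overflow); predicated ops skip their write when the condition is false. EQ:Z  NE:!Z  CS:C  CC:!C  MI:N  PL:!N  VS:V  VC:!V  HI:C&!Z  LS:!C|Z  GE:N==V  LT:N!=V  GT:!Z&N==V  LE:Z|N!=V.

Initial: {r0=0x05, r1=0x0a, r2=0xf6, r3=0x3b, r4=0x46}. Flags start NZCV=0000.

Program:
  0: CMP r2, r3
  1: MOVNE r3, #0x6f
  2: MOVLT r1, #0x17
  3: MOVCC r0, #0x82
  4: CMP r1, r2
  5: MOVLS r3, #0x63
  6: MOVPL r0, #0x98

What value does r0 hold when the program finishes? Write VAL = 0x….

[0] flags=1010 → (cmp)
[1] flags=1010 NE?T → r3=0x6f
[2] flags=1010 LT?T → r1=0x17
[3] flags=1010 CC?F → skip
[4] flags=0000 → (cmp)
[5] flags=0000 LS?T → r3=0x63
[6] flags=0000 PL?T → r0=0x98

VAL = 0x98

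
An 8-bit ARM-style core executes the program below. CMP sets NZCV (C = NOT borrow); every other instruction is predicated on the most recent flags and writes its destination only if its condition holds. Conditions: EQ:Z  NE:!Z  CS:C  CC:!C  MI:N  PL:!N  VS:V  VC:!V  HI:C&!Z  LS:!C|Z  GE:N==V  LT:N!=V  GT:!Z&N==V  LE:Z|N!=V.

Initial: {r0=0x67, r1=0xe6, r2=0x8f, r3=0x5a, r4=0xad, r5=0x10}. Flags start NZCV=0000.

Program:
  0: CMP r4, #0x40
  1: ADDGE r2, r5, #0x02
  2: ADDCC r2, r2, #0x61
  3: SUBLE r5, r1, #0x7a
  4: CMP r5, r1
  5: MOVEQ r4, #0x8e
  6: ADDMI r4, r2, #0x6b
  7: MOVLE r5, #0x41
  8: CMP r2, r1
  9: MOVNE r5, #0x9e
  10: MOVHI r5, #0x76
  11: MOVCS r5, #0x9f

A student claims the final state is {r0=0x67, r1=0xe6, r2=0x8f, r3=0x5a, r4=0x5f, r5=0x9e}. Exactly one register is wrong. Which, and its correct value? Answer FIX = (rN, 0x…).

FIX = (r4, 0xfa)

[0] flags=0011 → (cmp)
[1] flags=0011 GE?F → skip
[2] flags=0011 CC?F → skip
[3] flags=0011 LE?T → r5=0x6c
[4] flags=1001 → (cmp)
[5] flags=1001 EQ?F → skip
[6] flags=1001 MI?T → r4=0xfa
[7] flags=1001 LE?F → skip
[8] flags=1000 → (cmp)
[9] flags=1000 NE?T → r5=0x9e
[10] flags=1000 HI?F → skip
[11] flags=1000 CS?F → skip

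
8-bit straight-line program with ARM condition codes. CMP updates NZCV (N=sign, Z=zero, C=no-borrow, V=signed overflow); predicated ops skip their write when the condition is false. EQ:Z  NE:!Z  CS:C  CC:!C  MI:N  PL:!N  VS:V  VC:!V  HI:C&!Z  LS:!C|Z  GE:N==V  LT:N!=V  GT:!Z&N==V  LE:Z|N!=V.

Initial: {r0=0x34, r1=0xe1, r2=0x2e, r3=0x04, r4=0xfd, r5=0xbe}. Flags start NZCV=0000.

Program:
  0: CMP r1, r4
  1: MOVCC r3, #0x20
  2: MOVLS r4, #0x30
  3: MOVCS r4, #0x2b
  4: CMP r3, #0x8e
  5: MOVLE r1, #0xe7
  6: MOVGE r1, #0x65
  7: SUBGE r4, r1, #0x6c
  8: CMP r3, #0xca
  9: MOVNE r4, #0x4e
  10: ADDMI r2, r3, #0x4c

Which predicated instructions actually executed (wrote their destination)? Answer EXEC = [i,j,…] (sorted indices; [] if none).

EXEC = [1,2,6,7,9]

0: ✓ CMP  NZCV=1000
1: ✓ MOVCC  r3←0x20
2: ✓ MOVLS  r4←0x30
3: · MOVCS
4: ✓ CMP  NZCV=1001
5: · MOVLE
6: ✓ MOVGE  r1←0x65
7: ✓ SUBGE  r4←0xf9
8: ✓ CMP  NZCV=0000
9: ✓ MOVNE  r4←0x4e
10: · ADDMI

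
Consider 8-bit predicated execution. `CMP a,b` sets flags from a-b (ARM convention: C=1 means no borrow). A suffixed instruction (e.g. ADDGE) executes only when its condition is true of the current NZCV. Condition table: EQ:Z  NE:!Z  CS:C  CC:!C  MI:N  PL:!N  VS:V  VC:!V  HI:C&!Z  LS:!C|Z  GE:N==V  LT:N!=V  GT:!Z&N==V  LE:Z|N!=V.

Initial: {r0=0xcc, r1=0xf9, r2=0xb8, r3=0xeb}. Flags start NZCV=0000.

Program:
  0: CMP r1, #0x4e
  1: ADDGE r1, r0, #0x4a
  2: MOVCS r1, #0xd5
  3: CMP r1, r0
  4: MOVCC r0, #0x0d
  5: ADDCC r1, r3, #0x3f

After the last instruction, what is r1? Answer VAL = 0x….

VAL = 0xd5

0: ✓ CMP  NZCV=1010
1: · ADDGE
2: ✓ MOVCS  r1←0xd5
3: ✓ CMP  NZCV=0010
4: · MOVCC
5: · ADDCC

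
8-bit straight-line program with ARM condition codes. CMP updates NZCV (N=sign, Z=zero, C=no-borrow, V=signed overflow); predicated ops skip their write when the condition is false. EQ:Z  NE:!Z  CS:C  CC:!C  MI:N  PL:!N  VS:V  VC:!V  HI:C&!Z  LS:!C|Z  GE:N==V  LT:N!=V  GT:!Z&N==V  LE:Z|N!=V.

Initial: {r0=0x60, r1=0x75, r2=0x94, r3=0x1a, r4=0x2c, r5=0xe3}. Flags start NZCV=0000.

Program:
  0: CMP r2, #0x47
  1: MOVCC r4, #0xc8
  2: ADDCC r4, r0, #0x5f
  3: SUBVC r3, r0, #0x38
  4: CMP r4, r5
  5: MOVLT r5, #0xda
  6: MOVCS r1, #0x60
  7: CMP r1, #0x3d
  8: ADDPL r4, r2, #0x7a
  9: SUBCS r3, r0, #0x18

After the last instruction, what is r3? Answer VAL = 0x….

0: ✓ CMP  NZCV=0011
1: · MOVCC
2: · ADDCC
3: · SUBVC
4: ✓ CMP  NZCV=0000
5: · MOVLT
6: · MOVCS
7: ✓ CMP  NZCV=0010
8: ✓ ADDPL  r4←0x0e
9: ✓ SUBCS  r3←0x48

VAL = 0x48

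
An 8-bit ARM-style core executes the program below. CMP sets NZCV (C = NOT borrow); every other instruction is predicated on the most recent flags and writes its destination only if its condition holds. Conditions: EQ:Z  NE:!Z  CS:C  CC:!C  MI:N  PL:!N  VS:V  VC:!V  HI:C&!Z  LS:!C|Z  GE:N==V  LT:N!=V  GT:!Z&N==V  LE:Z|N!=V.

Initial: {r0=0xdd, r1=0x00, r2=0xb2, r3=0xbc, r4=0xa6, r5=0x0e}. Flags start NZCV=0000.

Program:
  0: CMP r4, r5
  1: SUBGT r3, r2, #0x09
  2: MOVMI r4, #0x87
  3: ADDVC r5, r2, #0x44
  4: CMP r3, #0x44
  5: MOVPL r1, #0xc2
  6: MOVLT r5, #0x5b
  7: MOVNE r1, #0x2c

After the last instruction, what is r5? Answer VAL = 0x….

VAL = 0x5b

0: ✓ CMP  NZCV=1010
1: · SUBGT
2: ✓ MOVMI  r4←0x87
3: ✓ ADDVC  r5←0xf6
4: ✓ CMP  NZCV=0011
5: ✓ MOVPL  r1←0xc2
6: ✓ MOVLT  r5←0x5b
7: ✓ MOVNE  r1←0x2c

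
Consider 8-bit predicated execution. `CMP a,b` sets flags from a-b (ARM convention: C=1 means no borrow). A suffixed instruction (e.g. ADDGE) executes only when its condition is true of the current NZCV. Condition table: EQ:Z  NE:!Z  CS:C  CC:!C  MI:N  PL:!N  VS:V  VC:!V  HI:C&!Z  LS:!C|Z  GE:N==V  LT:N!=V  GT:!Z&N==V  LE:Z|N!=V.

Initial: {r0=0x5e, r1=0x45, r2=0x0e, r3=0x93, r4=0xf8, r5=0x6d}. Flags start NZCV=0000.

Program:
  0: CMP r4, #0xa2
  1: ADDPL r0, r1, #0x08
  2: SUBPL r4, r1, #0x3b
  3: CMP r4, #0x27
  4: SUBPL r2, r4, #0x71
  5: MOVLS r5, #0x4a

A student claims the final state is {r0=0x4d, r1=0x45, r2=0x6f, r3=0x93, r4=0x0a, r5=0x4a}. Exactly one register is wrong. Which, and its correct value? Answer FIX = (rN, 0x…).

FIX = (r2, 0x0e)

[0] flags=0010 → (cmp)
[1] flags=0010 PL?T → r0=0x4d
[2] flags=0010 PL?T → r4=0x0a
[3] flags=1000 → (cmp)
[4] flags=1000 PL?F → skip
[5] flags=1000 LS?T → r5=0x4a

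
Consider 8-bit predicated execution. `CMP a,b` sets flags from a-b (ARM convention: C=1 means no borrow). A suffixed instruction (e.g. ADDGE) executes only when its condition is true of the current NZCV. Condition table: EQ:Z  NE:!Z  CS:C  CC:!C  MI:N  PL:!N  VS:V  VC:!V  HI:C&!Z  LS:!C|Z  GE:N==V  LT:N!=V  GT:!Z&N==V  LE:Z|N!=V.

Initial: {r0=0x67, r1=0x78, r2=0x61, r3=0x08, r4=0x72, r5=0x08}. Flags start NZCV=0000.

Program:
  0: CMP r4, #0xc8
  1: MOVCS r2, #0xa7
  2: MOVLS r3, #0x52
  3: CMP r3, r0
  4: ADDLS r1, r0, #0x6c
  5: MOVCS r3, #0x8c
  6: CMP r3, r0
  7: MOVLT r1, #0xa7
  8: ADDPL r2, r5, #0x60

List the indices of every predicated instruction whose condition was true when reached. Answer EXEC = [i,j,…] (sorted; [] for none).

0: ✓ CMP  NZCV=1001
1: · MOVCS
2: ✓ MOVLS  r3←0x52
3: ✓ CMP  NZCV=1000
4: ✓ ADDLS  r1←0xd3
5: · MOVCS
6: ✓ CMP  NZCV=1000
7: ✓ MOVLT  r1←0xa7
8: · ADDPL

EXEC = [2,4,7]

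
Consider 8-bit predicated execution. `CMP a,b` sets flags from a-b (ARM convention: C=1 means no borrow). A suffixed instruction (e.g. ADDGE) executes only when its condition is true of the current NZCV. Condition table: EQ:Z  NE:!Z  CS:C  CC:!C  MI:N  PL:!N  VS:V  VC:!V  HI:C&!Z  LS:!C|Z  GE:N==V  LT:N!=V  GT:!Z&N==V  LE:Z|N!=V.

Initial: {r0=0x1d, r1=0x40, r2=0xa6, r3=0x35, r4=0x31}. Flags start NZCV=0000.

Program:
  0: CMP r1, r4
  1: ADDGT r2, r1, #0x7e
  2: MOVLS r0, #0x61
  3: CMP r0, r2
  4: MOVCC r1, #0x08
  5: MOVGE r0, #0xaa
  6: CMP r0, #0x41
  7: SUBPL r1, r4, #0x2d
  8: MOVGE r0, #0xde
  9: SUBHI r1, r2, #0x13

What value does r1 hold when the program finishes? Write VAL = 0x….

VAL = 0xab

[0] flags=0010 → (cmp)
[1] flags=0010 GT?T → r2=0xbe
[2] flags=0010 LS?F → skip
[3] flags=0000 → (cmp)
[4] flags=0000 CC?T → r1=0x08
[5] flags=0000 GE?T → r0=0xaa
[6] flags=0011 → (cmp)
[7] flags=0011 PL?T → r1=0x04
[8] flags=0011 GE?F → skip
[9] flags=0011 HI?T → r1=0xab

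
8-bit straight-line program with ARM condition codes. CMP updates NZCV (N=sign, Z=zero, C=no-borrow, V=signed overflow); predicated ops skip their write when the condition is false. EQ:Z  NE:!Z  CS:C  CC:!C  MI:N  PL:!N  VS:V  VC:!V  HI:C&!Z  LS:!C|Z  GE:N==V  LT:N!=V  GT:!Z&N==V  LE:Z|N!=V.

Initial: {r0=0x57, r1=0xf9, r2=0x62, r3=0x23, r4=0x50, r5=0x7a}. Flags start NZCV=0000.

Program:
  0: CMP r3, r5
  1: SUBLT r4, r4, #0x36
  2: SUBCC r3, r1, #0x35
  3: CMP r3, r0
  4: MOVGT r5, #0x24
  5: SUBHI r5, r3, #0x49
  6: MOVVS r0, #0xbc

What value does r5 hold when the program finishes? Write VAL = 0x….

0: ✓ CMP  NZCV=1000
1: ✓ SUBLT  r4←0x1a
2: ✓ SUBCC  r3←0xc4
3: ✓ CMP  NZCV=0011
4: · MOVGT
5: ✓ SUBHI  r5←0x7b
6: ✓ MOVVS  r0←0xbc

VAL = 0x7b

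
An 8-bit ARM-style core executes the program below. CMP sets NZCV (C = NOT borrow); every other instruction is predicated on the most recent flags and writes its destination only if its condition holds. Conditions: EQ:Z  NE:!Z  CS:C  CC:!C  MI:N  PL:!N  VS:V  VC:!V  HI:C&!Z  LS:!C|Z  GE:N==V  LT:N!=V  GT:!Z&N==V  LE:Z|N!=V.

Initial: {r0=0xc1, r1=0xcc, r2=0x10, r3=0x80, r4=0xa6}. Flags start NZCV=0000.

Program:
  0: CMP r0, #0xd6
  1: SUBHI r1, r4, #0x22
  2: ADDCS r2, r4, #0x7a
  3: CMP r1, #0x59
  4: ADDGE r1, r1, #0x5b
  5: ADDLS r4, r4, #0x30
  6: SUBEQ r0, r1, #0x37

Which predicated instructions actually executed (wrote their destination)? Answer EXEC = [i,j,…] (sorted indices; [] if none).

[0] flags=1000 → (cmp)
[1] flags=1000 HI?F → skip
[2] flags=1000 CS?F → skip
[3] flags=0011 → (cmp)
[4] flags=0011 GE?F → skip
[5] flags=0011 LS?F → skip
[6] flags=0011 EQ?F → skip

EXEC = []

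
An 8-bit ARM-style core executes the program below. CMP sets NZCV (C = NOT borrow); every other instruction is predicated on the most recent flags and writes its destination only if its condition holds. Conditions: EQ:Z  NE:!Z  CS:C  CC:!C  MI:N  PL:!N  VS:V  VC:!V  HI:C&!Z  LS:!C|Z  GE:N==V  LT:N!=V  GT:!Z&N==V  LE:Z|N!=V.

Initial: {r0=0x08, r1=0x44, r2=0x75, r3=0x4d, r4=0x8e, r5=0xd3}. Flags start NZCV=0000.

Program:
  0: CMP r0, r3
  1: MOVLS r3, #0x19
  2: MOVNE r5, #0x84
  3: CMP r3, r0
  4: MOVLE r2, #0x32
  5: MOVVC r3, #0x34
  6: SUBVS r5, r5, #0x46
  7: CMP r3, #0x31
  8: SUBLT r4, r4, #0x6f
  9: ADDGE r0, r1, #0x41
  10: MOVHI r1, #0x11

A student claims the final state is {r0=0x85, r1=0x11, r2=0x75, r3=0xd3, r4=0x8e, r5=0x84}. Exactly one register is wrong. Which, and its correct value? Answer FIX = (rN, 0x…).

[0] flags=1000 → (cmp)
[1] flags=1000 LS?T → r3=0x19
[2] flags=1000 NE?T → r5=0x84
[3] flags=0010 → (cmp)
[4] flags=0010 LE?F → skip
[5] flags=0010 VC?T → r3=0x34
[6] flags=0010 VS?F → skip
[7] flags=0010 → (cmp)
[8] flags=0010 LT?F → skip
[9] flags=0010 GE?T → r0=0x85
[10] flags=0010 HI?T → r1=0x11

FIX = (r3, 0x34)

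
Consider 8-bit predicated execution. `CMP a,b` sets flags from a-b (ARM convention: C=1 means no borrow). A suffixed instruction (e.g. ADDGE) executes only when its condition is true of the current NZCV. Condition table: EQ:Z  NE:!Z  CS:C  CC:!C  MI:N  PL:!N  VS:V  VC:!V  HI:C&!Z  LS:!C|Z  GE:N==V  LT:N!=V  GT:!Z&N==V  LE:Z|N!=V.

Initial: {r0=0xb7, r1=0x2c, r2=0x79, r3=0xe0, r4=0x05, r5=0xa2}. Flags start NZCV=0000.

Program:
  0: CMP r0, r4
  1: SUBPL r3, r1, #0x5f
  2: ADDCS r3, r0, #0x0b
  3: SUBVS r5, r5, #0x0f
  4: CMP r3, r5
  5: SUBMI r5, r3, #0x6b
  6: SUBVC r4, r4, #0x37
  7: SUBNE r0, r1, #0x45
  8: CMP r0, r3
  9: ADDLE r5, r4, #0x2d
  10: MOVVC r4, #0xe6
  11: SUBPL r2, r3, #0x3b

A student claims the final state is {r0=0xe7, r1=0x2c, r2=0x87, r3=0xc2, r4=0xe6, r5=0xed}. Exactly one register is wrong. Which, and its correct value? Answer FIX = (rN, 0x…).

FIX = (r5, 0xa2)

0: ✓ CMP  NZCV=1010
1: · SUBPL
2: ✓ ADDCS  r3←0xc2
3: · SUBVS
4: ✓ CMP  NZCV=0010
5: · SUBMI
6: ✓ SUBVC  r4←0xce
7: ✓ SUBNE  r0←0xe7
8: ✓ CMP  NZCV=0010
9: · ADDLE
10: ✓ MOVVC  r4←0xe6
11: ✓ SUBPL  r2←0x87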